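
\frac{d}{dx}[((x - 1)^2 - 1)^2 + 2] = 4*x^3 - 12*x^2 + 8*x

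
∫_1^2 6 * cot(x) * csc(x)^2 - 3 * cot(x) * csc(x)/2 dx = -3*csc(2)^2 - 3*csc(1)/2 + 3*csc(2)/2 + 3*csc(1)^2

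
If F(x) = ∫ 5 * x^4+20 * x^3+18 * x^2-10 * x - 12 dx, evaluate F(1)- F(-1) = -10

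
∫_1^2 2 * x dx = 3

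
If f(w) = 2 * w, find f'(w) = 2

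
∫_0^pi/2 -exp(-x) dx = -1 + exp(-pi/2)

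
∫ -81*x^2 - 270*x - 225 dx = -27*x^3 - 135*x^2 - 225*x + C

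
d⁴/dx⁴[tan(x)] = 24*tan(x)^5 + 40*tan(x)^3 + 16*tan(x)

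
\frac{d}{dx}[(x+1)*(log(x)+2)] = (x*log(x) + 3*x + 1)/x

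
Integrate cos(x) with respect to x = sin(x) + C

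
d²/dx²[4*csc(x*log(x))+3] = 4*(-x*log(x)^2 + 2*x*log(x)^2/sin(x*log(x))^2 - 2*x*log(x) + 4*x*log(x)/sin(x*log(x))^2 - x + 2*x/sin(x*log(x))^2 - cos(x*log(x))/sin(x*log(x)))/(x*sin(x*log(x)))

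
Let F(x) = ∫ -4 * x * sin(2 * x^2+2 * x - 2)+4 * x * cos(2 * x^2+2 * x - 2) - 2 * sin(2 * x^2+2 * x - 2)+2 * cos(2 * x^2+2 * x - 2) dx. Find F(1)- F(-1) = 2*sin(2)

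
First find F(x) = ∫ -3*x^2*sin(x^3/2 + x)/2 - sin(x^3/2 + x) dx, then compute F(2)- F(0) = -1 + cos(6)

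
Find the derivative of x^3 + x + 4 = 3*x^2 + 1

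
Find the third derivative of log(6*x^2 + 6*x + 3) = (32*x^3 + 48*x^2 - 8)/(8*x^6 + 24*x^5 + 36*x^4 + 32*x^3 + 18*x^2 + 6*x + 1)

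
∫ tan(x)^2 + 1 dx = tan(x) + C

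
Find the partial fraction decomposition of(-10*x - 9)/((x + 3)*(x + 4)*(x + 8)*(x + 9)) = -27/(10*(x + 9)) + 71/(20*(x + 8)) - 31/(20*(x + 4)) + 7/(10*(x + 3))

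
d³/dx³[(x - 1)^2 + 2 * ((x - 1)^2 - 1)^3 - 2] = 240*x^3 - 720*x^2 + 576*x - 96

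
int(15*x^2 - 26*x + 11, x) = 5*x^3 - 13*x^2 + 11*x + C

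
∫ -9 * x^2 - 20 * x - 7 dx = -3*x^3 - 10*x^2 - 7*x + C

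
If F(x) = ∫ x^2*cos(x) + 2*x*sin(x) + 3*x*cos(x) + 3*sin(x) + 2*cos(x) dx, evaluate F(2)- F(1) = -6*sin(1) + 12*sin(2)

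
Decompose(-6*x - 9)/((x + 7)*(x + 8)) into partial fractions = -39/(x + 8) + 33/(x + 7)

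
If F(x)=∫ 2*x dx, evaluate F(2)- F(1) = 3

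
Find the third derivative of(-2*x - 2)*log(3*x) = (2*x - 4)/x^3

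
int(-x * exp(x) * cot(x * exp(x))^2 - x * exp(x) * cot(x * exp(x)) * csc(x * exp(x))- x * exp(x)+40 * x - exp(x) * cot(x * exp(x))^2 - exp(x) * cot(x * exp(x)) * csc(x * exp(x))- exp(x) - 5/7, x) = 20*x^2 - 5*x/7 + cot(x*exp(x)) + csc(x*exp(x)) + C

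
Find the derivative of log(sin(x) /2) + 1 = 1/tan(x)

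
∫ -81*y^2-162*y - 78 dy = -27*y^3 - 81*y^2 - 78*y + C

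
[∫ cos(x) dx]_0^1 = sin(1)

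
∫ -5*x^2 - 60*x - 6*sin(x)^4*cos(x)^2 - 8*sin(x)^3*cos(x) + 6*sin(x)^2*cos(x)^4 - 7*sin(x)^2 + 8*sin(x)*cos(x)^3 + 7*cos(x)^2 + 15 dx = -5*x*(x^2 + 18*x - 9)/3 + 2*sin(x)^3*cos(x)^3 + 7*sin(2*x)/2 - cos(4*x)/2 + C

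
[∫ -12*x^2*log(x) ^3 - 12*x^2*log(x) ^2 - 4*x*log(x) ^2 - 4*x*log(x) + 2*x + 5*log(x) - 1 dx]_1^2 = -32*log(2)^3 - 8*log(2)^2 - 3 + 10*log(2)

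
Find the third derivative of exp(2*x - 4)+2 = 8*exp(2*x - 4)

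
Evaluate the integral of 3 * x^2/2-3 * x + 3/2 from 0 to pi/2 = (-1 + pi/2)^3/2 + 1/2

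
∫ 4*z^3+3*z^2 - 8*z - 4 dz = z^4 + z^3 - 4*z^2 - 4*z + C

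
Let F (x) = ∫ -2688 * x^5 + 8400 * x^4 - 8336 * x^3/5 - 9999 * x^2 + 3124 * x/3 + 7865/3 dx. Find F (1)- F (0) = 9368/15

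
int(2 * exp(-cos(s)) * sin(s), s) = 2*exp(-cos(s)) + C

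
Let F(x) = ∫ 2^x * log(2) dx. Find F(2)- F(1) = 2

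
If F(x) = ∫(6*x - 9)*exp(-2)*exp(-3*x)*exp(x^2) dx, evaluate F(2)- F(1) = 0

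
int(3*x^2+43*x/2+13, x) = x^3 + 43*x^2/4 + 13*x + C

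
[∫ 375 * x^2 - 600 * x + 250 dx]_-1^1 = 750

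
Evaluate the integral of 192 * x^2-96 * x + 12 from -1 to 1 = 152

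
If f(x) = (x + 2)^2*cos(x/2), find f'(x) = -x^2*sin(x/2)/2 - 2*x*sin(x/2) + 2*x*cos(x/2) - 2*sin(x/2) + 4*cos(x/2)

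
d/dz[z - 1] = 1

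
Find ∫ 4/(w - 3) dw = 4*log(w - 3) + C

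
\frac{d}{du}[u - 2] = 1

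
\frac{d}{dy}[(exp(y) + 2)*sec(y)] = exp(y)*tan(y)*sec(y) + exp(y)*sec(y) + 2*tan(y)*sec(y)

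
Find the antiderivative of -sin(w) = cos(w) + C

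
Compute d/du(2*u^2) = 4*u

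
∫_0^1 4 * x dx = 2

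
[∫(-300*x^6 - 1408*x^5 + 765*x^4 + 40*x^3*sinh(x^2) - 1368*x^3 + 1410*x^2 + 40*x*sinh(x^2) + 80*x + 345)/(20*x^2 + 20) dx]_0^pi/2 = -21 + (-5*pi^2/4 + 5 + 2*pi)*(pi/8 + 3*pi^3/40 + 4 + pi^2) + log(1 + pi^2/4) + cosh(pi^2/4)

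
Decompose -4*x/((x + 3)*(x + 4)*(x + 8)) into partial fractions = 8/(5*(x + 8)) - 4/(x + 4) + 12/(5*(x + 3))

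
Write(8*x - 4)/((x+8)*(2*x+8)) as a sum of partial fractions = 17/(2*(x + 8)) - 9/(2*(x + 4))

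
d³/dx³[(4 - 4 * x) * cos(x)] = -4*x*sin(x) + 4*sin(x) + 12*cos(x)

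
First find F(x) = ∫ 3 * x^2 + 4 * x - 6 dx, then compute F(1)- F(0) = -3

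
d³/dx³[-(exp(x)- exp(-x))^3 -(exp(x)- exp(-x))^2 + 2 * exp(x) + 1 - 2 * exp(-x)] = (-27*exp(6*x) - 8*exp(5*x) + 5*exp(4*x) + 5*exp(2*x) + 8*exp(x) - 27)*exp(-3*x)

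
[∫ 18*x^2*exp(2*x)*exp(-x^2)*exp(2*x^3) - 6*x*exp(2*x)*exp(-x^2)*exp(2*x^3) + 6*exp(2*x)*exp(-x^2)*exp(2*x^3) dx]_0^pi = -3 + 3*exp(-pi^2 + 2*pi + 2*pi^3)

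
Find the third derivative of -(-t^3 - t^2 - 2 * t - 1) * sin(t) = -t^3*cos(t) - 9*t^2*sin(t) - t^2*cos(t) - 6*t*sin(t) + 16*t*cos(t) + 5*cos(t)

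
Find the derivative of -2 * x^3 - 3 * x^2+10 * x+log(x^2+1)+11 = (-6*x^4 - 6*x^3 + 4*x^2 - 4*x + 10)/(x^2 + 1)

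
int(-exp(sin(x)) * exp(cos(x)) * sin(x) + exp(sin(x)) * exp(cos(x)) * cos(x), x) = exp(sqrt(2)*sin(x + pi/4)) + C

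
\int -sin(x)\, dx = cos(x) + C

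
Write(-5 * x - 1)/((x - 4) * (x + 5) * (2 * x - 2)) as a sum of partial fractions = 2/(9*(x + 5)) + 1/(6*(x - 1)) - 7/(18*(x - 4))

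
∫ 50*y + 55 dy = 25*y^2 + 55*y + C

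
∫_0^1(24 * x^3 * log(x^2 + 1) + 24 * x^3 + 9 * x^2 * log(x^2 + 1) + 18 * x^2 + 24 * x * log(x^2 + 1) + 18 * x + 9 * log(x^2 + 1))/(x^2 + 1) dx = 30*log(2)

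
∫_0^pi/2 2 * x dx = pi^2/4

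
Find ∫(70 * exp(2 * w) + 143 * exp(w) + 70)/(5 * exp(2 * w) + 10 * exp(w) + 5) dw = ((14*w + 5)*(exp(w) + 1) + 3*exp(w)/5)/(exp(w) + 1) + C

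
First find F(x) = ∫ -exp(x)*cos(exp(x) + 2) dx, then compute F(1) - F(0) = sin(3) - sin(2 + E)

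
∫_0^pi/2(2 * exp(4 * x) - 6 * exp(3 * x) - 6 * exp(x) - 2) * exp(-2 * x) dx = -9 + (-3 - exp(-pi/2) + exp(pi/2))^2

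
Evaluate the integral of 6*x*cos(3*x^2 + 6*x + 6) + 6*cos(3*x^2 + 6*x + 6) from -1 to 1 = -sin(3) + sin(15)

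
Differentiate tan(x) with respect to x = cos(x)^(-2)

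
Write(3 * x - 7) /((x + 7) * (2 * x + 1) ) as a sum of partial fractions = -17/(13*(2*x + 1)) + 28/(13*(x + 7))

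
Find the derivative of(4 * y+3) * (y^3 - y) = 16*y^3 + 9*y^2 - 8*y - 3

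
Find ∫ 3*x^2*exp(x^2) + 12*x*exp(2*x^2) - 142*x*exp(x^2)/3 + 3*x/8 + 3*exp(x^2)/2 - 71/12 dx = x/12 + 3*(x + 4*exp(x^2) - 16)^2/16 + exp(x^2)/3 + C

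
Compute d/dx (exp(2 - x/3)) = -exp(2 - x/3)/3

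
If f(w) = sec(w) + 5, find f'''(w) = (-1 + 6/cos(w)^2)*sin(w)/cos(w)^2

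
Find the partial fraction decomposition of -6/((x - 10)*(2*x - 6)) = 3/(7*(x - 3)) - 3/(7*(x - 10))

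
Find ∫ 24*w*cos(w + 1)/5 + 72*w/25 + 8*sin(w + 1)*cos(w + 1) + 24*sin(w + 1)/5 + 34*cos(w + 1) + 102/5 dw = 6*w/5 + 4*(3*w + 5*sin(w + 1) + 20)^2/25 + 2*sin(w + 1) + C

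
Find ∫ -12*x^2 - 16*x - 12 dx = -4*x^3 - 8*x^2 - 12*x + C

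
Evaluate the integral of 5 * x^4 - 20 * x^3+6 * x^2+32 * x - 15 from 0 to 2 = 2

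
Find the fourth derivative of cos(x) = cos(x)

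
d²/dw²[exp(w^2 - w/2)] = 4*w^2*exp(w^2 - w/2) - 2*w*exp(w^2 - w/2) + 9*exp(w^2 - w/2)/4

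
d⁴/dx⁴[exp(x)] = exp(x)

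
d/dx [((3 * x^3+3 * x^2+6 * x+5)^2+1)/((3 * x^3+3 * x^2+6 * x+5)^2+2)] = (18*x^5 + 30*x^4 + 60*x^3 + 66*x^2 + 44*x + 20)/(27*x^12 + 108*x^11 + 378*x^10 + 936*x^9 + 1863*x^8 + 3132*x^7 + 4314*x^6 + 5028*x^5 + 4902*x^4 + 3828*x^3 + 2388*x^2 + 1080*x + 243)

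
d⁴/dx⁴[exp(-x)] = exp(-x)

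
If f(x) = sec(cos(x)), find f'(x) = -sin(x)*tan(cos(x))*sec(cos(x))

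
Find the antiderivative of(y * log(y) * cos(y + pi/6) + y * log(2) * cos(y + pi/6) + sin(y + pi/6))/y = log(2*y)*sin(y + pi/6) + C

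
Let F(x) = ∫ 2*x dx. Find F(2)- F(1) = 3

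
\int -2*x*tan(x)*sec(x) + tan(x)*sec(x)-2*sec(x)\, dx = (1 - 2*x)*sec(x) + C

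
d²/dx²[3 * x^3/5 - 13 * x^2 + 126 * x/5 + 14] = 18*x/5 - 26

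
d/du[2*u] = 2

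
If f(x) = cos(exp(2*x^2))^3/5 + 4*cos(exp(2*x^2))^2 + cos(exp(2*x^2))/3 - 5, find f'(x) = 4*x*(3*sin(exp(2*x^2))^2/5 - 8*cos(exp(2*x^2)) - 14/15)*exp(2*x^2)*sin(exp(2*x^2))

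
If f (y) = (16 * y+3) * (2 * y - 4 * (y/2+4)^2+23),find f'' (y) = -96*y - 454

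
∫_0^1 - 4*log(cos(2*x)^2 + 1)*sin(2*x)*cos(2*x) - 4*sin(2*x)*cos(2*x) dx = -2*log(2) + (cos(2)^2 + 1)*log(cos(2)^2 + 1)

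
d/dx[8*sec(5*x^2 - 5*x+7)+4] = 80*x*tan(5*x^2 - 5*x + 7)*sec(5*x^2 - 5*x + 7) - 40*tan(5*x^2 - 5*x + 7)*sec(5*x^2 - 5*x + 7)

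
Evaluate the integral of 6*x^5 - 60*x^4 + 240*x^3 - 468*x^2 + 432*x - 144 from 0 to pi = -36 + ((-2 + pi)^3 + 2)^2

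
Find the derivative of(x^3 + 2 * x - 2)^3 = 9*x^8 + 42*x^6 - 36*x^5 + 60*x^4 - 96*x^3 + 60*x^2 - 48*x + 24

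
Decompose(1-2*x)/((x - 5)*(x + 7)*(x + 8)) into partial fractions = 17/(13*(x + 8)) - 5/(4*(x + 7)) - 3/(52*(x - 5))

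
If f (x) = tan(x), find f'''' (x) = 24*tan(x)^5 + 40*tan(x)^3 + 16*tan(x)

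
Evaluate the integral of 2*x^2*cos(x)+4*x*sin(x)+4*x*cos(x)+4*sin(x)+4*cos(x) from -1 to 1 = 12*sin(1)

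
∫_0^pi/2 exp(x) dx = -1 + exp(pi/2)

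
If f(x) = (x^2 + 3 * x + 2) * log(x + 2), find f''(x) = (2*x*log(x + 2) + 3*x + 4*log(x + 2) + 5)/(x + 2)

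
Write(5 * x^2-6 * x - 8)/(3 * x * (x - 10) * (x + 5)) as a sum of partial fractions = 49/(75*(x + 5)) + 24/(25*(x - 10)) + 4/(75*x)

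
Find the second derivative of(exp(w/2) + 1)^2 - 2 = exp(w/2)/2 + exp(w)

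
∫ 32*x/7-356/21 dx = 16*x^2/7 - 356*x/21 + C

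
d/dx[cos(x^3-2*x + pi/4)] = -3*x^2*sin(x^3 - 2*x + pi/4) + 2*sin(x^3 - 2*x + pi/4)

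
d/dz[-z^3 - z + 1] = -3*z^2 - 1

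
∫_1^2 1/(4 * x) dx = log(2)/4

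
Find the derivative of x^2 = 2*x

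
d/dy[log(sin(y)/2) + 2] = 1/tan(y)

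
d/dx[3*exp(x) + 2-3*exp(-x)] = (3*exp(2*x) + 3)*exp(-x)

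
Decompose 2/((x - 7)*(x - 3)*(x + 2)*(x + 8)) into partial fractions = -1/(495*(x + 8)) + 1/(135*(x + 2)) - 1/(110*(x - 3)) + 1/(270*(x - 7))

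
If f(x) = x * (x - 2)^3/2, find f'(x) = 2*x^3 - 9*x^2 + 12*x - 4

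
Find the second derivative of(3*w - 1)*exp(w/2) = 3*w*exp(w/2)/4 + 11*exp(w/2)/4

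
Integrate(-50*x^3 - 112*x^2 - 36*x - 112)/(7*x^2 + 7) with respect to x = -25*x^2/7 - 16*x + log(x^2 + 1) + C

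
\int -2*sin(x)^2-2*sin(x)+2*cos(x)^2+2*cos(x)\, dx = (sqrt(2)*sin(x + pi/4) + 1)^2 + C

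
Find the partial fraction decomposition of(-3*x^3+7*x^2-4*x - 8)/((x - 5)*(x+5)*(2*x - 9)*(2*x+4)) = 97/(38*(2*x - 9)) - 281/(570*(x + 5)) + 2/(21*(x + 2)) - 57/(35*(x - 5))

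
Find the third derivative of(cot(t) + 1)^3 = -60*cot(t)^6 - 72*cot(t)^5 - 132*cot(t)^4 - 120*cot(t)^3 - 84*cot(t)^2 - 48*cot(t) - 12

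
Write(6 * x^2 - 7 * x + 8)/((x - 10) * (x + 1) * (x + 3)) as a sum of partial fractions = 83/(26*(x + 3)) - 21/(22*(x + 1)) + 538/(143*(x - 10))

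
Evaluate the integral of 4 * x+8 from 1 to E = -18 + 2*(2 + E)^2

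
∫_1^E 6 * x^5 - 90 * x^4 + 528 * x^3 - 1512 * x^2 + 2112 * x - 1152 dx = -27 + (-1 + (-3 + E)^2)^3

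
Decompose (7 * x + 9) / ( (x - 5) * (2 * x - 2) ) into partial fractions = -2/(x - 1) + 11/(2*(x - 5))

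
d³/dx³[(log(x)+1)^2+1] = (4*log(x) - 2)/x^3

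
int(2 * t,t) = t^2 + C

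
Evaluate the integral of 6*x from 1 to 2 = 9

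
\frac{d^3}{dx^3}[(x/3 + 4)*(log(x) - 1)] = (24 - x)/(3*x^3)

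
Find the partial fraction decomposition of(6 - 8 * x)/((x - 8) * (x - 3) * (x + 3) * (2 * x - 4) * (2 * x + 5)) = -208/(2079*(2*x + 5)) + 1/(22*(x + 3)) - 1/(54*(x - 2)) + 3/(110*(x - 3)) - 29/(6930*(x - 8))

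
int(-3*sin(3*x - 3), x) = cos(3*x - 3) + C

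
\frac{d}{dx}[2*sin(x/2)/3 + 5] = cos(x/2)/3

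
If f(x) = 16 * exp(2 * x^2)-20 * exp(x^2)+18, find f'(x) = 64*x*exp(2*x^2) - 40*x*exp(x^2)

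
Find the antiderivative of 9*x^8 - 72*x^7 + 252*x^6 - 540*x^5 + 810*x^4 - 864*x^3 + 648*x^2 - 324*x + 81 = x^9 - 9*x^8 + 36*x^7 - 90*x^6 + 162*x^5 - 216*x^4 + 216*x^3 - 162*x^2 + 81*x + C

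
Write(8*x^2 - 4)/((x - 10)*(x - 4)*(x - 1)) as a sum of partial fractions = 4/(27*(x - 1)) - 62/(9*(x - 4)) + 398/(27*(x - 10))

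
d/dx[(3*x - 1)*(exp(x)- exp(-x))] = (3*x*exp(2*x) + 3*x + 2*exp(2*x) - 4)*exp(-x)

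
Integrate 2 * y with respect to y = y^2 + C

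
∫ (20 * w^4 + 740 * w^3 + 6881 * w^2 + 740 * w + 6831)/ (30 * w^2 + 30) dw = 2*w^3/9 + 37*w^2/3 + 2287*w/10 + acot(w) + C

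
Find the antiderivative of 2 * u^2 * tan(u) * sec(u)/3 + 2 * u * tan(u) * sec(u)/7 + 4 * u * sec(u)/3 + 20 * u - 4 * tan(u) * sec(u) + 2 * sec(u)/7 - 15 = (14*u^2 + 105*u*(2*u - 3)*cos(u) + 6*u - 84)/(21*cos(u)) + C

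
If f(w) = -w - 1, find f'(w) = -1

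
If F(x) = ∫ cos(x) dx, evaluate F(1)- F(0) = sin(1)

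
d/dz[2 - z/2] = -1/2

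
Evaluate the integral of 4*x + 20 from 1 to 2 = 26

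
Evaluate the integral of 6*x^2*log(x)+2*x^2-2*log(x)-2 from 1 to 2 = 12*log(2)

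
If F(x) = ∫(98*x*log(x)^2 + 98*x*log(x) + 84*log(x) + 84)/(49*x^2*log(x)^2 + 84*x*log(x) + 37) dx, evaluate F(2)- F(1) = -log(37) + log(1 + (6 + 14*log(2))^2)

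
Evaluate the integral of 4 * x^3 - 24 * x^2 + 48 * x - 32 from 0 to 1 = -15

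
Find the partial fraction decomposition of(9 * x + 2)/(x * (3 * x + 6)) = 8/(3*(x + 2)) + 1/(3*x)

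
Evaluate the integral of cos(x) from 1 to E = -sin(1) + sin(E)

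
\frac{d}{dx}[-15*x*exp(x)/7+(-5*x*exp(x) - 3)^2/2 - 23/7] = 25*x^2*exp(2*x) + 25*x*exp(2*x) + 90*x*exp(x)/7 + 90*exp(x)/7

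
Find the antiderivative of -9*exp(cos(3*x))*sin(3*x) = 3*exp(cos(3*x)) + C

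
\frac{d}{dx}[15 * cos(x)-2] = -15*sin(x)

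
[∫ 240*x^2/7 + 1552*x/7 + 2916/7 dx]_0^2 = 1368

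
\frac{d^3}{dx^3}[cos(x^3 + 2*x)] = 27*x^6*sin(x^3 + 2*x) + 54*x^4*sin(x^3 + 2*x) - 54*x^3*cos(x^3 + 2*x) + 36*x^2*sin(x^3 + 2*x) - 36*x*cos(x^3 + 2*x) + 2*sin(x^3 + 2*x)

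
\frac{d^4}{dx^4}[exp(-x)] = exp(-x)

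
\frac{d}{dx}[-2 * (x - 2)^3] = -6*x^2 + 24*x - 24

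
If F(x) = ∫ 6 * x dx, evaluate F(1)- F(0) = 3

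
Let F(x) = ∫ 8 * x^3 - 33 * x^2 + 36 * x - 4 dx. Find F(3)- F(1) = 10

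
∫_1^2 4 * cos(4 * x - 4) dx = sin(4)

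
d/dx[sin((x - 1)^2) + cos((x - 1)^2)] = -2*x*sin(x^2 - 2*x + 1) + 2*x*cos(x^2 - 2*x + 1) + 2*sin(x^2 - 2*x + 1) - 2*cos(x^2 - 2*x + 1)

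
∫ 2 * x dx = x^2 + C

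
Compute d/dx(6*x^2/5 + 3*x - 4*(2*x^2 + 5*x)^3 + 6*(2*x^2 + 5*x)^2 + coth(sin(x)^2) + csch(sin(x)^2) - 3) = -192*x^5 - 1200*x^4 - 2304*x^3 - 1140*x^2 + 1512*x/5 + 3 - 2*sin(2*x)*cosh(cos(2*x)/2 - 1/2)/(cosh(cos(2*x) - 1) - 1) - 2*sin(2*x)/(cosh(cos(2*x) - 1) - 1)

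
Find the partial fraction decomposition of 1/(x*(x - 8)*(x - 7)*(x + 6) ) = -1/(1092*(x + 6)) - 1/(91*(x - 7)) + 1/(112*(x - 8)) + 1/(336*x)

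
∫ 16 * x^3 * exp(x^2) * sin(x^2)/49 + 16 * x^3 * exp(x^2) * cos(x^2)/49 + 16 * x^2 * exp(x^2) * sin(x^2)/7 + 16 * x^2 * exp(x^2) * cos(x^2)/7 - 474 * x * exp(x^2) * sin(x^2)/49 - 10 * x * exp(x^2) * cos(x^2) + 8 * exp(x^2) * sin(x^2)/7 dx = (8*x^2 + 56*x - 245)*exp(x^2)*sin(x^2)/49 + C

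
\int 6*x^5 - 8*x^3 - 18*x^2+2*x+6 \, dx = x^6 - 2*x^4 - 6*x^3 + x^2 + 6*x + C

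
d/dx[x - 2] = 1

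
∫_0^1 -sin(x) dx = -1 + cos(1)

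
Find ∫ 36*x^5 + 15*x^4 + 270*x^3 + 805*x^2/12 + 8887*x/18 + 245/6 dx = 6*x^6 + 3*x^5 + 135*x^4/2 + 805*x^3/36 + 8887*x^2/36 + 245*x/6 + C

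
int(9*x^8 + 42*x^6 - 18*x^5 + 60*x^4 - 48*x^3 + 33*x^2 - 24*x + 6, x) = x^9 + 6*x^7 - 3*x^6 + 12*x^5 - 12*x^4 + 11*x^3 - 12*x^2 + 6*x + C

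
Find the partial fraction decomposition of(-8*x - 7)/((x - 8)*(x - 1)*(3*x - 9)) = -5/(14*(x - 1)) + 31/(30*(x - 3)) - 71/(105*(x - 8))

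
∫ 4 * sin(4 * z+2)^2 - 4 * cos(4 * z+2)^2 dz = -sin(8*z + 4)/2 + C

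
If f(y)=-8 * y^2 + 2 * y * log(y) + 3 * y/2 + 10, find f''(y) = (2 - 16*y)/y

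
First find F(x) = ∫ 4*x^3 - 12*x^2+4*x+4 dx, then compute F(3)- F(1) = 0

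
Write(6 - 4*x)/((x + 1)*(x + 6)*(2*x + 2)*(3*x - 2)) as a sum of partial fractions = 9/(100*(3*x - 2)) - 3/(100*(x + 6)) - 1/(5*(x + 1)^2)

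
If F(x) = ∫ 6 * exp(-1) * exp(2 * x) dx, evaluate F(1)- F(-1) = -3*exp(-3) + 3*E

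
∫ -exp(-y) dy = exp(-y) + C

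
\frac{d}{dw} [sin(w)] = cos(w)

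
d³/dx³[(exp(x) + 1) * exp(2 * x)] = 27*exp(3*x) + 8*exp(2*x)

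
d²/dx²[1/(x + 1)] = 2/(x^3 + 3*x^2 + 3*x + 1)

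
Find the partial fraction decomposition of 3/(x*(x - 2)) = 3/(2*(x - 2)) - 3/(2*x)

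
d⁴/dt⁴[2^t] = 2^t*log(2)^4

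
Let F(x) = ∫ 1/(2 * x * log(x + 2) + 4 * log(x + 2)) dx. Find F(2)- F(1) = -log(log(3))/2 + log(log(4))/2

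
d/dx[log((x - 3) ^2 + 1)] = (2*x - 6)/(x^2 - 6*x + 10)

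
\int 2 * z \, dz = z^2 + C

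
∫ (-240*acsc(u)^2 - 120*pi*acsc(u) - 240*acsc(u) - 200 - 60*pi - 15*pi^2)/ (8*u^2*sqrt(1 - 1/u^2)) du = 5*(4*acsc(u) + pi)^3/32 + 15*(4*acsc(u) + pi)^2/16 + 25*acsc(u) + C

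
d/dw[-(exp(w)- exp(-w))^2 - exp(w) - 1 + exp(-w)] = (-2*exp(4*w) - exp(3*w) - exp(w) + 2)*exp(-2*w)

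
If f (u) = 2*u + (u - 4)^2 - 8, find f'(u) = 2*u - 6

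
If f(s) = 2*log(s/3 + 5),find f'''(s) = 4/(s^3 + 45*s^2 + 675*s + 3375)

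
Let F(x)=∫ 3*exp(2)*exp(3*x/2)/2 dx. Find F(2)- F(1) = -exp(7/2) + exp(5)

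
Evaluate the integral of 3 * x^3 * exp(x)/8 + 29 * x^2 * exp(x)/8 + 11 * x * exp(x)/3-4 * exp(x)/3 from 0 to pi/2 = pi*(-17 - 9*pi/8 + (3*pi/8 + 7)^2/3)*exp(pi/2)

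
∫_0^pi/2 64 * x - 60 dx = -32 + 2*pi + 2*(-4 + 2*pi)^2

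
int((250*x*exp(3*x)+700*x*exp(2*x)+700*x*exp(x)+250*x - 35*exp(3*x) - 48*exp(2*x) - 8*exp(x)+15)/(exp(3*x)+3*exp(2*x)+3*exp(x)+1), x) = (15*x*(exp(x) + 1)^2 + 5*(5*x*(exp(x) + 1) - exp(x))^2 - 3*(exp(x) + 1)*exp(x))/(exp(x) + 1)^2 + C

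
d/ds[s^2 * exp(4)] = 2*s*exp(4)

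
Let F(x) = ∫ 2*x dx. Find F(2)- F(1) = 3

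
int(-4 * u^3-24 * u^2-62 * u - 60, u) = -u^4 - 8*u^3 - 31*u^2 - 60*u + C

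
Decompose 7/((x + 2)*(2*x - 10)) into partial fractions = -1/(2*(x + 2)) + 1/(2*(x - 5))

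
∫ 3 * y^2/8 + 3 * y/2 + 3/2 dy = y^3/8 + 3*y^2/4 + 3*y/2 + C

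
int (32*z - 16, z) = 16*z^2 - 16*z + C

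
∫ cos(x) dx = sin(x) + C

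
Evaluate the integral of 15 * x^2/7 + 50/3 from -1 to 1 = 730/21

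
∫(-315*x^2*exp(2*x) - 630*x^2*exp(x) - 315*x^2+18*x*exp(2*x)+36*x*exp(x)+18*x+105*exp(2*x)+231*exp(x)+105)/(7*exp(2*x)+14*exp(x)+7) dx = ((exp(x) + 1)*(-105*x^3 + 9*x^2 + 105*x + 161) + 21*exp(x))/(7*(exp(x) + 1)) + C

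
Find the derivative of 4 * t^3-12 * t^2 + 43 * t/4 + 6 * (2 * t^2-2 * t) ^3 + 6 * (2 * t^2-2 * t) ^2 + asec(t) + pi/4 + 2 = (1152*t^7*sqrt(1 - 1/t^2) - 2880*t^6*sqrt(1 - 1/t^2) + 2688*t^5*sqrt(1 - 1/t^2) - 1104*t^4*sqrt(1 - 1/t^2) + 96*t^3*sqrt(1 - 1/t^2) + 43*t^2*sqrt(1 - 1/t^2) + 4)/(4*t^2*sqrt(1 - 1/t^2))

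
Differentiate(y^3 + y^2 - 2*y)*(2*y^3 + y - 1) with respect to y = 12*y^5 + 10*y^4 - 12*y^3 - 6*y + 2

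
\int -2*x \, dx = -x^2 + C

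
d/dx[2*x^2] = 4*x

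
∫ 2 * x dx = x^2 + C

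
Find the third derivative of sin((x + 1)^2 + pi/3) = -8*x^3*cos(x^2 + 2*x + 1 + pi/3) - 24*x^2*cos(x^2 + 2*x + 1 + pi/3) - 12*x*sin(x^2 + 2*x + 1 + pi/3) - 24*x*cos(x^2 + 2*x + 1 + pi/3) - 12*sin(x^2 + 2*x + 1 + pi/3) - 8*cos(x^2 + 2*x + 1 + pi/3)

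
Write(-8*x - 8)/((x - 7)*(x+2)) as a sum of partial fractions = -8/(9*(x + 2)) - 64/(9*(x - 7))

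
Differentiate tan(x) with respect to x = cos(x)^(-2)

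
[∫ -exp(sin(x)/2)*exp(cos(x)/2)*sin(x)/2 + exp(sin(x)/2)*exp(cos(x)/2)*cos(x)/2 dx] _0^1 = -exp(1/2) + exp(cos(1)/2 + sin(1)/2)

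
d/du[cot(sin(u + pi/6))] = -cos(u + pi/6)/sin(sin(u + pi/6))^2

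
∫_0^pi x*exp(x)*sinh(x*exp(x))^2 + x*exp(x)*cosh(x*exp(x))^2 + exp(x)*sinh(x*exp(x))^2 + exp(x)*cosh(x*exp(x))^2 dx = sinh(2*pi*exp(pi))/2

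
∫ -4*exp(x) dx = -4*exp(x) + C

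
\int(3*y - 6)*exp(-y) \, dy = 3*(1 - y)*exp(-y) + C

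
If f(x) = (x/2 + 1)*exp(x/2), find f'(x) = x*exp(x/2)/4 + exp(x/2)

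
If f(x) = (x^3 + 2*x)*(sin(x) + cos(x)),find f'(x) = sqrt(2)*(x^3*cos(x + pi/4) + 3*x^2*sin(x + pi/4) + 2*x*cos(x + pi/4) + 2*sin(x + pi/4))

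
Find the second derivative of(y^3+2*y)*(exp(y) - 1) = y^3*exp(y) + 6*y^2*exp(y) + 8*y*exp(y) - 6*y + 4*exp(y)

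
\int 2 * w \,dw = w^2 + C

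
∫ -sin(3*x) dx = cos(3*x)/3 + C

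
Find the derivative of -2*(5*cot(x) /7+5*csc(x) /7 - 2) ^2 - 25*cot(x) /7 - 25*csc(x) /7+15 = 5*(-21*cos(x) - 21 + 20*cos(x)^2/sin(x) + 40*cos(x)/sin(x) + 20/sin(x))/(49*sin(x)^2)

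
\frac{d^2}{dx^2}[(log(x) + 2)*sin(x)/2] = (-x^2*log(x)*sin(x) - 2*x^2*sin(x) + 2*x*cos(x) - sin(x))/(2*x^2)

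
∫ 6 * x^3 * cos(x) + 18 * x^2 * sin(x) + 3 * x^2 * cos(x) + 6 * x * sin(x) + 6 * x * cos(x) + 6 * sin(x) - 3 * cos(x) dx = (6*x^3 + 3*x^2 + 6*x - 3)*sin(x) + C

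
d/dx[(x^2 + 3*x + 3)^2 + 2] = 4*x^3 + 18*x^2 + 30*x + 18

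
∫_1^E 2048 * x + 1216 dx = -2640 - 64*E + 4*(-16*E - 10)^2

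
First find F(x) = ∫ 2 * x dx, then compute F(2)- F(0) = 4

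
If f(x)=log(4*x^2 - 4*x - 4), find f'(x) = (2*x - 1)/(x^2 - x - 1)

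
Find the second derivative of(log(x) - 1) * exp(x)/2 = (x^2*exp(x)*log(x) - x^2*exp(x) + 2*x*exp(x) - exp(x))/(2*x^2)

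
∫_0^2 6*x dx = 12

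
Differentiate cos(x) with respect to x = -sin(x)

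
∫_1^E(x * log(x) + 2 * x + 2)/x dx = 1 + 2*E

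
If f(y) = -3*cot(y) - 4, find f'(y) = 3/sin(y)^2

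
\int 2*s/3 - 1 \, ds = s^2/3 - s + C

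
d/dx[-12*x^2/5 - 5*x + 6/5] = -24*x/5 - 5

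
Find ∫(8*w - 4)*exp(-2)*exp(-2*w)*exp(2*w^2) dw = 2*exp(2*w^2 - 2*w - 2) + C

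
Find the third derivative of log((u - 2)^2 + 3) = (4*u^3 - 24*u^2 + 12*u + 40)/(u^6 - 12*u^5 + 69*u^4 - 232*u^3 + 483*u^2 - 588*u + 343)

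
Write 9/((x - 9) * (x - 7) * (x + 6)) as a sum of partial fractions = 3/(65*(x + 6)) - 9/(26*(x - 7)) + 3/(10*(x - 9))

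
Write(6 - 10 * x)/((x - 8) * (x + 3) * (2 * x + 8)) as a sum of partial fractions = 23/(12*(x + 4)) - 18/(11*(x + 3)) - 37/(132*(x - 8))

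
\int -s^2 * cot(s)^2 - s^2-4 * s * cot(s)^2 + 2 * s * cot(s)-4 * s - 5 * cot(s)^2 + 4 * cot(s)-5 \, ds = ((s + 2)^2 + 1)*cot(s) + C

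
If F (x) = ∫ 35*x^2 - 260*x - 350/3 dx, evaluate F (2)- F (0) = -660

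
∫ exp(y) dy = exp(y) + C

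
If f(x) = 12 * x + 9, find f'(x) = 12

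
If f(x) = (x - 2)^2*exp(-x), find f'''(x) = (-x^2 + 10*x - 22)*exp(-x)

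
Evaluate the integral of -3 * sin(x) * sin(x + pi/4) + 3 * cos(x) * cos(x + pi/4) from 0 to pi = 0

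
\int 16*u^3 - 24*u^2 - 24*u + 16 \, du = 4*u^4 - 8*u^3 - 12*u^2 + 16*u + C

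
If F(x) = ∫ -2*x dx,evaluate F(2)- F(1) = -3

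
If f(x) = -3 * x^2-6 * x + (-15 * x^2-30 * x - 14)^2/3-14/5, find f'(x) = 300*x^3 + 900*x^2 + 874*x + 274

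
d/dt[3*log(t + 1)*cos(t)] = 3*(-t*log(t + 1)*sin(t) - log(t + 1)*sin(t) + cos(t))/(t + 1)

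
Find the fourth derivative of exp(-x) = exp(-x)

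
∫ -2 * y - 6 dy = -y^2 - 6*y + C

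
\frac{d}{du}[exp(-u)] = -exp(-u)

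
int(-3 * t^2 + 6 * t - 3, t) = -t^3 + 3*t^2 - 3*t + C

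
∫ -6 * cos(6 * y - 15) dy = -sin(6*y - 15) + C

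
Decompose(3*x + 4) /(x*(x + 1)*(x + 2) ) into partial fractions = -1/(x + 2) - 1/(x + 1) + 2/x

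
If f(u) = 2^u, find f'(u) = 2^u*log(2)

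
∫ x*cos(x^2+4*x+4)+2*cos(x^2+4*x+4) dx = sin((x + 2)^2)/2 + C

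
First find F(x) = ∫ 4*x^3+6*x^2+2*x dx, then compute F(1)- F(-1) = 4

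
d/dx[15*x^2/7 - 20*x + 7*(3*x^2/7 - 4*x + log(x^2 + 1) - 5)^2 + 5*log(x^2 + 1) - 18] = (36*x^5 - 504*x^4 + 84*x^3*log(x^2 + 1) + 1298*x^3 - 392*x^2*log(x^2 + 1) + 532*x^2 + 280*x*log(x^2 + 1) + 268*x - 392*log(x^2 + 1) + 1820)/(7*x^2 + 7)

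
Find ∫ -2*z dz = -z^2 + C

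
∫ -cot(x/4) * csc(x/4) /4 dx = csc(x/4) + C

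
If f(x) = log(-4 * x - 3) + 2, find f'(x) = 4/(4*x + 3)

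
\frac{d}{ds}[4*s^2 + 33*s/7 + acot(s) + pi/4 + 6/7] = (56*s^3 + 33*s^2 + 56*s + 26)/(7*s^2 + 7)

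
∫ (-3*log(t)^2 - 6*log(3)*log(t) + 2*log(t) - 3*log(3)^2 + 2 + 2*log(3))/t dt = (-log(3*t)^2 + log(3*t) + 2)*log(3*t) + C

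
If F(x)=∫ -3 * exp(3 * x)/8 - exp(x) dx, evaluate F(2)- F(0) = -exp(6)/8 - exp(2) + 9/8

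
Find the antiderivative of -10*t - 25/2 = -5*t^2 - 25*t/2 + C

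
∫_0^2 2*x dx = 4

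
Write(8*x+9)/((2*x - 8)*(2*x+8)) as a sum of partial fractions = 23/(32*(x + 4)) + 41/(32*(x - 4))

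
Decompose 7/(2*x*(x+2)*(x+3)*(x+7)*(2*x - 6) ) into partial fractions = 1/(800*(x + 7)) - 7/(288*(x + 3)) + 7/(200*(x + 2)) + 7/(3600*(x - 3)) - 1/(72*x)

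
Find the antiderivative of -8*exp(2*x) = -4*exp(2*x) + C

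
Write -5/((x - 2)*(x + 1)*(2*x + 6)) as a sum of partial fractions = -1/(4*(x + 3)) + 5/(12*(x + 1)) - 1/(6*(x - 2))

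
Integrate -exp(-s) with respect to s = exp(-s) + C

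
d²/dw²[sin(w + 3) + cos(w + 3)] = -sin(w + 3) - cos(w + 3)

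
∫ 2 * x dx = x^2 + C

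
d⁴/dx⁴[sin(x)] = sin(x)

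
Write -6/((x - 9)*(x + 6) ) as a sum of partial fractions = 2/(5*(x + 6)) - 2/(5*(x - 9))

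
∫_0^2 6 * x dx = 12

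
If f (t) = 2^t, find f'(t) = 2^t*log(2)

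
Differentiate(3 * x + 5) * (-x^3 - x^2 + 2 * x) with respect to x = -12*x^3 - 24*x^2 + 2*x + 10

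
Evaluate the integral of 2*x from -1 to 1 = 0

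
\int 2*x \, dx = x^2 + C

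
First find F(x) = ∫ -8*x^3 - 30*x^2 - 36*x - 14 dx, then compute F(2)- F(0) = -212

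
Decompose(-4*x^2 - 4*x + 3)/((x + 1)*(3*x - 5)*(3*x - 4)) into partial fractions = 85/(21*(3*x - 4)) - 133/(24*(3*x - 5)) + 3/(56*(x + 1))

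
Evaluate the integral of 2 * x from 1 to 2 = 3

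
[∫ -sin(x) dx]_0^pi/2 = -1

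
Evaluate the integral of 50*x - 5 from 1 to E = -20 - 5*E + 25*exp(2)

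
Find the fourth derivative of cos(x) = cos(x)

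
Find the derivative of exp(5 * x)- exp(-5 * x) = (5*exp(10*x) + 5)*exp(-5*x)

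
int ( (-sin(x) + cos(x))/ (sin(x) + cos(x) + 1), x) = log(sin(x) + cos(x) + 1) + C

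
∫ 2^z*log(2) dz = 2^z + C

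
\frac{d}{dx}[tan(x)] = cos(x)^(-2)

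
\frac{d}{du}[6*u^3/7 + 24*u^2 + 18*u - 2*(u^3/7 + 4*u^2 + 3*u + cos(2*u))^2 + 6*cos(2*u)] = -12*u^5/49 - 80*u^4/7 + 8*u^3*sin(2*u)/7 - 944*u^3/7 + 32*u^2*sin(2*u) - 12*u^2*cos(2*u)/7 - 990*u^2/7 + 24*u*sin(2*u) - 32*u*cos(2*u) + 12*u - 12*sin(2*u) + 4*sin(4*u) - 12*cos(2*u) + 18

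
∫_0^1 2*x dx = 1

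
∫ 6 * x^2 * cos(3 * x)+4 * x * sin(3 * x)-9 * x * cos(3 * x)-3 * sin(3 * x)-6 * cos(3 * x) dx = (2*x^2 - 3*x - 2)*sin(3*x) + C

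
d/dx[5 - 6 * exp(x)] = -6*exp(x)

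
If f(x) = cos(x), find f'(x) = -sin(x)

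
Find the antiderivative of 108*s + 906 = 54*s^2 + 906*s + C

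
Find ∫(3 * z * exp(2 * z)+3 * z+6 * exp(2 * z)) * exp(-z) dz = 6*(z + 1)*sinh(z) + C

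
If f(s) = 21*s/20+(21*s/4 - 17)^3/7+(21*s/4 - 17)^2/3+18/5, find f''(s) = 3969*s/32 - 1533/4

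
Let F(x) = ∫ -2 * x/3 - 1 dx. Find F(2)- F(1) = -2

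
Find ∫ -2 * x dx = -x^2 + C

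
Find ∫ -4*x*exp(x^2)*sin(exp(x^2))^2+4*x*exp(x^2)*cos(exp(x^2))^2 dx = sin(2*exp(x^2)) + C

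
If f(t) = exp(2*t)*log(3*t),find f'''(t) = (8*t^3*exp(2*t)*log(t) + 8*t^3*exp(2*t)*log(3) + 12*t^2*exp(2*t) - 6*t*exp(2*t) + 2*exp(2*t))/t^3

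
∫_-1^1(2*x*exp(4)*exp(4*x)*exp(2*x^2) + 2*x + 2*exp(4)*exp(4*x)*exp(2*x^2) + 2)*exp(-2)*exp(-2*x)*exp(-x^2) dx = -E - exp(-5) + exp(-1) + exp(5)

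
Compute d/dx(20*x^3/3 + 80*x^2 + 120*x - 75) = 20*x^2 + 160*x + 120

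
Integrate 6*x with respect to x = 3*x^2 + C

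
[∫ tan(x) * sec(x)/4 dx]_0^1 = -1/4 + sec(1)/4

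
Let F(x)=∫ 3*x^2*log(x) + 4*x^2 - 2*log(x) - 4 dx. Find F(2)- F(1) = 4*log(2) + 5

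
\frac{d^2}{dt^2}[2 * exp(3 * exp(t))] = 6*exp(t + 3*exp(t)) + 18*exp(2*t + 3*exp(t))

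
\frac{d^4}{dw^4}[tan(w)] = 24*tan(w)^5 + 40*tan(w)^3 + 16*tan(w)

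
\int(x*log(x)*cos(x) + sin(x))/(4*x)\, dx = log(x)*sin(x)/4 + C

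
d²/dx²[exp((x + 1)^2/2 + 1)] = x^2*exp(x^2/2 + x + 3/2) + 2*x*exp(x^2/2 + x + 3/2) + 2*exp(x^2/2 + x + 3/2)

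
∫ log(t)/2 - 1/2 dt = t*(log(t) - 2)/2 + C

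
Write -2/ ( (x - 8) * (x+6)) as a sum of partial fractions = 1/(7*(x + 6)) - 1/(7*(x - 8))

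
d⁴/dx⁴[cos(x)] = cos(x)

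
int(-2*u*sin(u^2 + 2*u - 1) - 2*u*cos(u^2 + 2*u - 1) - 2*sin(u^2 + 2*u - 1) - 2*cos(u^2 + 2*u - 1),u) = -sin(u^2 + 2*u - 1) + cos(u^2 + 2*u - 1) + C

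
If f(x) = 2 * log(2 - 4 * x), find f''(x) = -8/(4*x^2 - 4*x + 1)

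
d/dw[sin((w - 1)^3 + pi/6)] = 3*w^2*cos(w^3 - 3*w^2 + 3*w - 1 + pi/6) - 6*w*cos(w^3 - 3*w^2 + 3*w - 1 + pi/6) + 3*cos(w^3 - 3*w^2 + 3*w - 1 + pi/6)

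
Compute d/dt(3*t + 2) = 3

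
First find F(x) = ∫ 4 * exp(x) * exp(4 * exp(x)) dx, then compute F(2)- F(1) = -exp(4*E) + exp(4*exp(2))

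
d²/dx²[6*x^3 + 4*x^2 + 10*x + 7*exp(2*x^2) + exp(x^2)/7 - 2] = 112*x^2*exp(2*x^2) + 4*x^2*exp(x^2)/7 + 36*x + 28*exp(2*x^2) + 2*exp(x^2)/7 + 8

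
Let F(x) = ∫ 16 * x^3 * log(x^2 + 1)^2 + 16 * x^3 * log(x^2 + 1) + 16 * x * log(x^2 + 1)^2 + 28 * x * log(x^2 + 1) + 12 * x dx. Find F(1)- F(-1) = 0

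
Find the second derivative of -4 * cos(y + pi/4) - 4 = 4*cos(y + pi/4)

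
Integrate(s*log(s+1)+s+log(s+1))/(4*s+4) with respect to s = s*log(s + 1)/4 + C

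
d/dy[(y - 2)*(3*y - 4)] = 6*y - 10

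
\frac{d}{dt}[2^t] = 2^t*log(2)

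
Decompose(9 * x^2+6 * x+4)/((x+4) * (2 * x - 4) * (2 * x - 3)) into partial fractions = -133/(22*(2*x - 3)) + 31/(33*(x + 4)) + 13/(3*(x - 2))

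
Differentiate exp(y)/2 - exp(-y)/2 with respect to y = (exp(2*y) + 1)*exp(-y)/2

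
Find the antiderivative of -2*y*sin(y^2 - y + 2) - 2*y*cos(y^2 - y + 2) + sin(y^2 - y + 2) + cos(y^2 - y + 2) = sqrt(2)*cos(y^2 - y + pi/4 + 2) + C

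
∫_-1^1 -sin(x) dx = 0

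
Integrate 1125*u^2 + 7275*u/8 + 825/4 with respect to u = 375*u^3 + 7275*u^2/16 + 825*u/4 + C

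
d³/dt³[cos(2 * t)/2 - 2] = 4*sin(2*t)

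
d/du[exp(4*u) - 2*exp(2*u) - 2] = 4*exp(4*u) - 4*exp(2*u)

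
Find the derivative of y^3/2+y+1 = 3*y^2/2 + 1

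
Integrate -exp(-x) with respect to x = exp(-x) + C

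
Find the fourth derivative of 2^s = 2^s*log(2)^4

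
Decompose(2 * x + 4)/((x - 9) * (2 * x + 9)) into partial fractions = 10/(27*(2*x + 9)) + 22/(27*(x - 9))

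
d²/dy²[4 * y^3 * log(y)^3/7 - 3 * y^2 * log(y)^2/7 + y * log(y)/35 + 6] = (120*y^2*log(y)^3 + 300*y^2*log(y)^2 + 120*y^2*log(y) - 30*y*log(y)^2 - 90*y*log(y) - 30*y + 1)/(35*y)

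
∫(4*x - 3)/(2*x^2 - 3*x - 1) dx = log(4*x^2 - 6*x - 2) + C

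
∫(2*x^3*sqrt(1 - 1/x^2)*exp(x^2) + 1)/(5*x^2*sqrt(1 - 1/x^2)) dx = exp(x^2)/5 + asec(x)/5 + C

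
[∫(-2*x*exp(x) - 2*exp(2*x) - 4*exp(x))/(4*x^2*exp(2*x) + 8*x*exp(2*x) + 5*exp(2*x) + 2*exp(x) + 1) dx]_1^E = -acot(4*E/(1 + E)) + acot((2 + 2*E)*exp(E)/(1 + exp(E)))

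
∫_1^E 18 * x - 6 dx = -4 + (-1 + 3*E)^2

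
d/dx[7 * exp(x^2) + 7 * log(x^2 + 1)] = (14*x^3*exp(x^2) + 14*x*exp(x^2) + 14*x)/(x^2 + 1)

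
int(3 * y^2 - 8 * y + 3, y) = y^3 - 4*y^2 + 3*y + C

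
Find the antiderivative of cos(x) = sin(x) + C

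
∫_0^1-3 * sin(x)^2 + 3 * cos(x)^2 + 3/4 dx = 3/4 + 3*sin(2)/2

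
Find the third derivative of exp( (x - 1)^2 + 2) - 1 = 8*x^3*exp(x^2 - 2*x + 3) - 24*x^2*exp(x^2 - 2*x + 3) + 36*x*exp(x^2 - 2*x + 3) - 20*exp(x^2 - 2*x + 3)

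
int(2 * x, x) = x^2 + C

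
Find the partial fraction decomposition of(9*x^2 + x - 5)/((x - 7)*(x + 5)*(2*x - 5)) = -43/(27*(2*x - 5)) + 43/(36*(x + 5)) + 443/(108*(x - 7))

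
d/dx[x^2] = 2*x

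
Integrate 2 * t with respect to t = t^2 + C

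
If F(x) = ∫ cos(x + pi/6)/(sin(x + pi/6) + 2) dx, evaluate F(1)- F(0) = -log(5/2) + log(sin(pi/6 + 1) + 2)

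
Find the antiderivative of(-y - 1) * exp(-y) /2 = (y + 2)*exp(-y)/2 + C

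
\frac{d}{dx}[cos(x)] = -sin(x)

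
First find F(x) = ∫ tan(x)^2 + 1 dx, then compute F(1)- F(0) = tan(1)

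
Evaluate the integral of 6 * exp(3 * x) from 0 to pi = -2 + 2*exp(3*pi)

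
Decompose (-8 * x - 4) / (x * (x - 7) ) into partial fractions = -60/(7*(x - 7)) + 4/(7*x)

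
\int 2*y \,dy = y^2 + C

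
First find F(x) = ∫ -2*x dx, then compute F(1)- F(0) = -1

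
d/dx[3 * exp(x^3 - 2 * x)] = 9*x^2*exp(x^3 - 2*x) - 6*exp(x^3 - 2*x)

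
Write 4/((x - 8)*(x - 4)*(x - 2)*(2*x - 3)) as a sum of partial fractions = -32/(65*(2*x - 3)) + 1/(3*(x - 2)) - 1/(10*(x - 4)) + 1/(78*(x - 8))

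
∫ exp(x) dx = exp(x) + C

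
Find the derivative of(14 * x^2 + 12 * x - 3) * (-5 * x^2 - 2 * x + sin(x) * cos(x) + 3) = -280*x^3 + 14*x^2*cos(2*x) - 264*x^2 + 14*x*sin(2*x) + 12*x*cos(2*x) + 66*x + 6*sin(2*x) - 3*cos(2*x) + 42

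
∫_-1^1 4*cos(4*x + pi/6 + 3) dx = -cos(1 + pi/3) + sin(pi/6 + 7)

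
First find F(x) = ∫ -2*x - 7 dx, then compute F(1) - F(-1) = -14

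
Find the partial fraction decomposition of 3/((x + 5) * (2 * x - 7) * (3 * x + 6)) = 4/(187*(2*x - 7)) + 1/(51*(x + 5)) - 1/(33*(x + 2))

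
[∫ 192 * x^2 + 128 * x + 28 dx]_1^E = -158 + 8*E + (1 + 4*E)^2 + (1 + 4*E)^3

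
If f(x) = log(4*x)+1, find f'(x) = 1/x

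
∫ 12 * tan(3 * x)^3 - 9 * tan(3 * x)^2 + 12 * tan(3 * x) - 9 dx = (2*tan(3*x) - 3)*tan(3*x) + C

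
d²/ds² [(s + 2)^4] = 12*s^2 + 48*s + 48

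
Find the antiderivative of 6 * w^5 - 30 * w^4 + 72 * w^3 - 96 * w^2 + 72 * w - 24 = w^6 - 6*w^5 + 18*w^4 - 32*w^3 + 36*w^2 - 24*w + C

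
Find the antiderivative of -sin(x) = cos(x) + C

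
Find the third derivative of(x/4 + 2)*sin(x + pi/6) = -x*cos(x + pi/6)/4 - 3*sin(x + pi/6)/4 - 2*cos(x + pi/6)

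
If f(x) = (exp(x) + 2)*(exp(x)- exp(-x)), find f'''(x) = (8*exp(3*x) + 2*exp(2*x) + 2)*exp(-x)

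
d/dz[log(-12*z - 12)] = 1/(z + 1)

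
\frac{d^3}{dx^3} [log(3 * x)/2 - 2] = x^(-3)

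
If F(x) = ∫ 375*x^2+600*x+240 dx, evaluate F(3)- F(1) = 6130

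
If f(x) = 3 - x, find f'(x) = -1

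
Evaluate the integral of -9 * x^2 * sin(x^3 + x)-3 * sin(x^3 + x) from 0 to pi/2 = -3 - 3*sin(pi^3/8)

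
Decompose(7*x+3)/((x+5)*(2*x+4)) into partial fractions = 16/(3*(x + 5)) - 11/(6*(x + 2))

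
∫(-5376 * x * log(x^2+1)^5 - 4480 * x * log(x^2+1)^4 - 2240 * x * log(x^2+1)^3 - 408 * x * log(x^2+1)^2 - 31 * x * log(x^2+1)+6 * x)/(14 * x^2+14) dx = (-1792*log(x^2 + 1)^5 - 1792*log(x^2 + 1)^4 - 1120*log(x^2 + 1)^3 - 272*log(x^2 + 1)^2 - 31*log(x^2 + 1) + 12)*log(x^2 + 1)/56 + C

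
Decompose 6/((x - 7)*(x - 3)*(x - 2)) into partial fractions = 6/(5*(x - 2)) - 3/(2*(x - 3)) + 3/(10*(x - 7))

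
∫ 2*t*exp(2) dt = t^2*exp(2) + C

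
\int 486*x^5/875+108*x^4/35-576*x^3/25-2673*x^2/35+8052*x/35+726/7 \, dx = 81*x^6/875 + 108*x^5/175 - 144*x^4/25 - 891*x^3/35 + 4026*x^2/35 + 726*x/7 + C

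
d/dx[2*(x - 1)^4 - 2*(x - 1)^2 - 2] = 8*x^3 - 24*x^2 + 20*x - 4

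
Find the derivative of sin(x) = cos(x)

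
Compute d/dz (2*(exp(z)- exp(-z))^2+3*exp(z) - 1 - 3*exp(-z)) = (4*exp(4*z) + 3*exp(3*z) + 3*exp(z) - 4)*exp(-2*z)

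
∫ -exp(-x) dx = exp(-x) + C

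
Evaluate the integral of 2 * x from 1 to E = -1 + exp(2)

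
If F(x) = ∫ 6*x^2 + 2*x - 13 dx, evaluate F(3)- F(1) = 34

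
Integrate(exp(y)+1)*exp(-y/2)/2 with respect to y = 2*sinh(y/2) + C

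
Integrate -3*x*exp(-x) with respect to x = 3*(x + 1)*exp(-x) + C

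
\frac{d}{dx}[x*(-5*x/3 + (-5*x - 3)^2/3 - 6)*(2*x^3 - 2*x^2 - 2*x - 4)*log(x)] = 100*x^5*log(x) + 50*x^5/3 - 472*x^3*log(x)/3 - 118*x^3/3 - 132*x^2*log(x) - 44*x^2 - 164*x*log(x)/3 - 82*x/3 + 12*log(x) + 12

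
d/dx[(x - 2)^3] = 3*x^2 - 12*x + 12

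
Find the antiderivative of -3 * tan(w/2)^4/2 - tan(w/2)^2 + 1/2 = -tan(w/2)^3 + tan(w/2) + C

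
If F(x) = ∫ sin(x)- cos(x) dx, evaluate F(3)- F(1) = -sin(3) + cos(1) + sin(1) - cos(3)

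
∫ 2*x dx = x^2 + C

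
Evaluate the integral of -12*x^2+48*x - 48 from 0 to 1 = -28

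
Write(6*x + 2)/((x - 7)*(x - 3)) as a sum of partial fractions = -5/(x - 3) + 11/(x - 7)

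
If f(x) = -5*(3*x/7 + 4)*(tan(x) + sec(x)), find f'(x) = -15*x*sin(x)/(7*cos(x)^2) - 15*x/(7*cos(x)^2) - 20*sin(x)/cos(x)^2 - 15*tan(x)/7 - 15/(7*cos(x)) - 20/cos(x)^2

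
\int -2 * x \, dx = -x^2 + C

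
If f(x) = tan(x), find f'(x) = cos(x)^(-2)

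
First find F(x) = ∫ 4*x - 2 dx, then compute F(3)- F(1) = 12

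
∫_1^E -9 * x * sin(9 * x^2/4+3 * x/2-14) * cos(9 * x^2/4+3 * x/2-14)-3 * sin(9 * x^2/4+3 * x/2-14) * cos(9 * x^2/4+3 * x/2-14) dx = -cos(41/2)/2 + cos(-28 + 3*E + 9*exp(2)/2)/2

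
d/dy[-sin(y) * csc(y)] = 0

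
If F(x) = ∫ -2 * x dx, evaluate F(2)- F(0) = -4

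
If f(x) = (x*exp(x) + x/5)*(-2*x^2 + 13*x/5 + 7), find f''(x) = -2*x^3*exp(x) - 47*x^2*exp(x)/5 + 27*x*exp(x)/5 - 12*x/5 + 96*exp(x)/5 + 26/25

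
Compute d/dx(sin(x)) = cos(x)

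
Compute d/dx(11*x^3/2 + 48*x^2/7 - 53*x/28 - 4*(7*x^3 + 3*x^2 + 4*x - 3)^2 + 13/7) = -1176*x^5 - 840*x^4 - 1040*x^3 + 465*x^2/2 + 208*x/7 + 2635/28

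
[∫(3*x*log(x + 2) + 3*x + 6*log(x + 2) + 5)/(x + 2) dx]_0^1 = -5*log(2) + 8*log(3)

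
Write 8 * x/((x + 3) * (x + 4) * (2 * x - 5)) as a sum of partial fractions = 80/(143*(2*x - 5)) - 32/(13*(x + 4)) + 24/(11*(x + 3))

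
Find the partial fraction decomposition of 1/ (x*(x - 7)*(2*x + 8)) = 1/(88*(x + 4)) + 1/(154*(x - 7)) - 1/(56*x)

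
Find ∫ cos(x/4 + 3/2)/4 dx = sin((x + 6)/4) + C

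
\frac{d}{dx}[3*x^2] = 6*x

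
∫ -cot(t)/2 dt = log(csc(t))/2 + C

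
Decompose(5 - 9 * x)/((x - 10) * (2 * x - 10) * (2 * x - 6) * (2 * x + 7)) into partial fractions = -73/(5967*(2*x + 7)) - 11/(364*(x - 3)) + 1/(17*(x - 5)) - 17/(756*(x - 10))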